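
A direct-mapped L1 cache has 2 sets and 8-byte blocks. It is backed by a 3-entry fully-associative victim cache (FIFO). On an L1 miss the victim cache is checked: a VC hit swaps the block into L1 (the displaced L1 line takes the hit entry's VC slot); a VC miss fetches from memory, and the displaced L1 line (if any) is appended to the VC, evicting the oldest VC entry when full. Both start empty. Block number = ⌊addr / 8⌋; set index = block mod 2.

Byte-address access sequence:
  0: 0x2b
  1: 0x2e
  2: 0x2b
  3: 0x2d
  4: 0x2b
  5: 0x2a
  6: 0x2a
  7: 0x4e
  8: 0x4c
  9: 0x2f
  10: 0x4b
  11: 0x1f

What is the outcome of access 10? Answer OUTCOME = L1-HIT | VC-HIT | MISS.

OUTCOME = VC-HIT

#0 0x2b→b5/s1 MISS; vc=[]
#1 0x2e→b5/s1 L1-HIT; vc=[]
#2 0x2b→b5/s1 L1-HIT; vc=[]
#3 0x2d→b5/s1 L1-HIT; vc=[]
#4 0x2b→b5/s1 L1-HIT; vc=[]
#5 0x2a→b5/s1 L1-HIT; vc=[]
#6 0x2a→b5/s1 L1-HIT; vc=[]
#7 0x4e→b9/s1 MISS; vc=[5]
#8 0x4c→b9/s1 L1-HIT; vc=[5]
#9 0x2f→b5/s1 VC-HIT; vc=[9]
#10 0x4b→b9/s1 VC-HIT; vc=[5]
#11 0x1f→b3/s1 MISS; vc=[5,9]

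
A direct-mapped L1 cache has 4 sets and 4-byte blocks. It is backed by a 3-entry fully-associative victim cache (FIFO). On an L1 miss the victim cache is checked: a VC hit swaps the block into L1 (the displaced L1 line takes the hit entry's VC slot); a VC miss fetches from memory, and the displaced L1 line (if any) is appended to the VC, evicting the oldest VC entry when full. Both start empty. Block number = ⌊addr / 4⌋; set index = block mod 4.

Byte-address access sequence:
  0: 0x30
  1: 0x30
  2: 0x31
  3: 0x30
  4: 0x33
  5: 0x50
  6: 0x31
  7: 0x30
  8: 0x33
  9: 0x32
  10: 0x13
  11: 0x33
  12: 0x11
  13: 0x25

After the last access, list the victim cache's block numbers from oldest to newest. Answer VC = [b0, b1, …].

VC = [20, 12]

  [0] addr=0x30 blk=12 s=0: MISS | VC []
  [1] addr=0x30 blk=12 s=0: L1-HIT | VC []
  [2] addr=0x31 blk=12 s=0: L1-HIT | VC []
  [3] addr=0x30 blk=12 s=0: L1-HIT | VC []
  [4] addr=0x33 blk=12 s=0: L1-HIT | VC []
  [5] addr=0x50 blk=20 s=0: MISS | VC [12]
  [6] addr=0x31 blk=12 s=0: VC-HIT | VC [20]
  [7] addr=0x30 blk=12 s=0: L1-HIT | VC [20]
  [8] addr=0x33 blk=12 s=0: L1-HIT | VC [20]
  [9] addr=0x32 blk=12 s=0: L1-HIT | VC [20]
  [10] addr=0x13 blk=4 s=0: MISS | VC [20, 12]
  [11] addr=0x33 blk=12 s=0: VC-HIT | VC [20, 4]
  [12] addr=0x11 blk=4 s=0: VC-HIT | VC [20, 12]
  [13] addr=0x25 blk=9 s=1: MISS | VC [20, 12]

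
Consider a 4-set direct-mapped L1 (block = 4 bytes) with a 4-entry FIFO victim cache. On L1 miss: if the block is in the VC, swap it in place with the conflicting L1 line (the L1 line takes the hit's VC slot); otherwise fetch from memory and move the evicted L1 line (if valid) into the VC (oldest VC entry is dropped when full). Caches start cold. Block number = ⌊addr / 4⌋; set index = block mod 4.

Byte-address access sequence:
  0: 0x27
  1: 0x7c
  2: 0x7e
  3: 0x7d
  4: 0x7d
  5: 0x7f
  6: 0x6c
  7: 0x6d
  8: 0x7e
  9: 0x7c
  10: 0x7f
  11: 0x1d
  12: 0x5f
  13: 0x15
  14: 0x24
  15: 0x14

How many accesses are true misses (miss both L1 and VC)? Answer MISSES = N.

0: 0x27 (blk 9, set 1) → MISS  vc=[]
1: 0x7c (blk 31, set 3) → MISS  vc=[]
2: 0x7e (blk 31, set 3) → L1-HIT  vc=[]
3: 0x7d (blk 31, set 3) → L1-HIT  vc=[]
4: 0x7d (blk 31, set 3) → L1-HIT  vc=[]
5: 0x7f (blk 31, set 3) → L1-HIT  vc=[]
6: 0x6c (blk 27, set 3) → MISS  vc=[31]
7: 0x6d (blk 27, set 3) → L1-HIT  vc=[31]
8: 0x7e (blk 31, set 3) → VC-HIT  vc=[27]
9: 0x7c (blk 31, set 3) → L1-HIT  vc=[27]
10: 0x7f (blk 31, set 3) → L1-HIT  vc=[27]
11: 0x1d (blk 7, set 3) → MISS  vc=[27, 31]
12: 0x5f (blk 23, set 3) → MISS  vc=[27, 31, 7]
13: 0x15 (blk 5, set 1) → MISS  vc=[27, 31, 7, 9]
14: 0x24 (blk 9, set 1) → VC-HIT  vc=[27, 31, 7, 5]
15: 0x14 (blk 5, set 1) → VC-HIT  vc=[27, 31, 7, 9]

MISSES = 6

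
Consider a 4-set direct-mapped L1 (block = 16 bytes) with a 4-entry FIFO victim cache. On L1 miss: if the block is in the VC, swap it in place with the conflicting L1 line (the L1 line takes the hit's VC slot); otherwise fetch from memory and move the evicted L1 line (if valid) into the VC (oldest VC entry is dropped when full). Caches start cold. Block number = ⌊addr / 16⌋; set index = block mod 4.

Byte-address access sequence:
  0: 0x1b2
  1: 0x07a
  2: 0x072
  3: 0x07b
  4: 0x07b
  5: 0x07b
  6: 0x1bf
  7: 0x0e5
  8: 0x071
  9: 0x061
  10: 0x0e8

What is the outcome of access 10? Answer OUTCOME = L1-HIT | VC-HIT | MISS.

OUTCOME = VC-HIT

#0 0x1b2→b27/s3 MISS; vc=[]
#1 0x7a→b7/s3 MISS; vc=[27]
#2 0x72→b7/s3 L1-HIT; vc=[27]
#3 0x7b→b7/s3 L1-HIT; vc=[27]
#4 0x7b→b7/s3 L1-HIT; vc=[27]
#5 0x7b→b7/s3 L1-HIT; vc=[27]
#6 0x1bf→b27/s3 VC-HIT; vc=[7]
#7 0xe5→b14/s2 MISS; vc=[7]
#8 0x71→b7/s3 VC-HIT; vc=[27]
#9 0x61→b6/s2 MISS; vc=[27,14]
#10 0xe8→b14/s2 VC-HIT; vc=[27,6]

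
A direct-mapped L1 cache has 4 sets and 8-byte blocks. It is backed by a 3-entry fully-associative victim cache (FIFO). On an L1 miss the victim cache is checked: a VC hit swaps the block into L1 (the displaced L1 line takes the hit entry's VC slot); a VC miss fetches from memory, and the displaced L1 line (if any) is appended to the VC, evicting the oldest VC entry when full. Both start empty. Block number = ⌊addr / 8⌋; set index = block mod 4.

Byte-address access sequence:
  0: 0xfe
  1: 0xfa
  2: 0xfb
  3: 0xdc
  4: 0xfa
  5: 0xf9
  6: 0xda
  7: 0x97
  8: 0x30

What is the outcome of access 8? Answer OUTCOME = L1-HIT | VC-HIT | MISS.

OUTCOME = MISS

#0 0xfe→b31/s3 MISS; vc=[]
#1 0xfa→b31/s3 L1-HIT; vc=[]
#2 0xfb→b31/s3 L1-HIT; vc=[]
#3 0xdc→b27/s3 MISS; vc=[31]
#4 0xfa→b31/s3 VC-HIT; vc=[27]
#5 0xf9→b31/s3 L1-HIT; vc=[27]
#6 0xda→b27/s3 VC-HIT; vc=[31]
#7 0x97→b18/s2 MISS; vc=[31]
#8 0x30→b6/s2 MISS; vc=[31,18]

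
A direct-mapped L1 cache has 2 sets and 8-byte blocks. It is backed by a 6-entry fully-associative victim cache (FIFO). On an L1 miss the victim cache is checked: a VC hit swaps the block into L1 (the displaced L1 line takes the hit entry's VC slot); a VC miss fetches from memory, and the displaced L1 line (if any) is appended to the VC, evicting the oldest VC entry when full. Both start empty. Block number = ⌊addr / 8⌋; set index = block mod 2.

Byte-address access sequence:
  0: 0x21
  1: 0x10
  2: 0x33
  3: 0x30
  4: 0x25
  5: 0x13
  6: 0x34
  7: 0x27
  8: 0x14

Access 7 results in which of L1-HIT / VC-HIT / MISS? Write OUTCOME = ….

OUTCOME = VC-HIT

0: 0x21 (blk 4, set 0) → MISS  vc=[]
1: 0x10 (blk 2, set 0) → MISS  vc=[4]
2: 0x33 (blk 6, set 0) → MISS  vc=[4, 2]
3: 0x30 (blk 6, set 0) → L1-HIT  vc=[4, 2]
4: 0x25 (blk 4, set 0) → VC-HIT  vc=[6, 2]
5: 0x13 (blk 2, set 0) → VC-HIT  vc=[6, 4]
6: 0x34 (blk 6, set 0) → VC-HIT  vc=[2, 4]
7: 0x27 (blk 4, set 0) → VC-HIT  vc=[2, 6]
8: 0x14 (blk 2, set 0) → VC-HIT  vc=[4, 6]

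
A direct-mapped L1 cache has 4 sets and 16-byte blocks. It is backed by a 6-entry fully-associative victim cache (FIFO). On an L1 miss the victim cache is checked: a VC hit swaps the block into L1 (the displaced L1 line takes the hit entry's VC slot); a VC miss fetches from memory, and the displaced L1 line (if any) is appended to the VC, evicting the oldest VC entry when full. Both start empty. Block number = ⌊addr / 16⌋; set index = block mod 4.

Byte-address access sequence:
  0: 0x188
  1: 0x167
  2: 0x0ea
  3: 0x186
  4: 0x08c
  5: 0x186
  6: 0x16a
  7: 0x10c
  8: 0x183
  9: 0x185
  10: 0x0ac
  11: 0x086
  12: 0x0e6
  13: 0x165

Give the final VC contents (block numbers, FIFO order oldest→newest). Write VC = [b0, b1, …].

#0 0x188→b24/s0 MISS; vc=[]
#1 0x167→b22/s2 MISS; vc=[]
#2 0xea→b14/s2 MISS; vc=[22]
#3 0x186→b24/s0 L1-HIT; vc=[22]
#4 0x8c→b8/s0 MISS; vc=[22,24]
#5 0x186→b24/s0 VC-HIT; vc=[22,8]
#6 0x16a→b22/s2 VC-HIT; vc=[14,8]
#7 0x10c→b16/s0 MISS; vc=[14,8,24]
#8 0x183→b24/s0 VC-HIT; vc=[14,8,16]
#9 0x185→b24/s0 L1-HIT; vc=[14,8,16]
#10 0xac→b10/s2 MISS; vc=[14,8,16,22]
#11 0x86→b8/s0 VC-HIT; vc=[14,24,16,22]
#12 0xe6→b14/s2 VC-HIT; vc=[10,24,16,22]
#13 0x165→b22/s2 VC-HIT; vc=[10,24,16,14]

VC = [10, 24, 16, 14]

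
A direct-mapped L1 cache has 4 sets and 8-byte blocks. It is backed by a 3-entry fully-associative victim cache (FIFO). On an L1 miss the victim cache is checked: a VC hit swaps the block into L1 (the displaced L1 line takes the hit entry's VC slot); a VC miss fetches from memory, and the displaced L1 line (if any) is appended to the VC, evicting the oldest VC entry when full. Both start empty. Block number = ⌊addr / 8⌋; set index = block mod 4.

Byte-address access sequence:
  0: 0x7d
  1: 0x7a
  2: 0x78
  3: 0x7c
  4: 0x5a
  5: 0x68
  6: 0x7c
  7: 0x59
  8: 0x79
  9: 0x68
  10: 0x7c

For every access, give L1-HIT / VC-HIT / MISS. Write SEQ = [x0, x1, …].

  [0] addr=0x7d blk=15 s=3: MISS | VC []
  [1] addr=0x7a blk=15 s=3: L1-HIT | VC []
  [2] addr=0x78 blk=15 s=3: L1-HIT | VC []
  [3] addr=0x7c blk=15 s=3: L1-HIT | VC []
  [4] addr=0x5a blk=11 s=3: MISS | VC [15]
  [5] addr=0x68 blk=13 s=1: MISS | VC [15]
  [6] addr=0x7c blk=15 s=3: VC-HIT | VC [11]
  [7] addr=0x59 blk=11 s=3: VC-HIT | VC [15]
  [8] addr=0x79 blk=15 s=3: VC-HIT | VC [11]
  [9] addr=0x68 blk=13 s=1: L1-HIT | VC [11]
  [10] addr=0x7c blk=15 s=3: L1-HIT | VC [11]

SEQ = [MISS, L1-HIT, L1-HIT, L1-HIT, MISS, MISS, VC-HIT, VC-HIT, VC-HIT, L1-HIT, L1-HIT]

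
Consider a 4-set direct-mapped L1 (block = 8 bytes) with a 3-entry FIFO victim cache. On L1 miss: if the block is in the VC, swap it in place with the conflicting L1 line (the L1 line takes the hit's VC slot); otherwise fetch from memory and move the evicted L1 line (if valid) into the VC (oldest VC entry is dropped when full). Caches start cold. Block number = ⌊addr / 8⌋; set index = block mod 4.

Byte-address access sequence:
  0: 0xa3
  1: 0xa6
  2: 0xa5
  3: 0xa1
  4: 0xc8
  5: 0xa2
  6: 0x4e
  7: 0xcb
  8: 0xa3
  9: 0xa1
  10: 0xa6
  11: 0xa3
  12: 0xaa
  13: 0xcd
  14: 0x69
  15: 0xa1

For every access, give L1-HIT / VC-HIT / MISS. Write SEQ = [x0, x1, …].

SEQ = [MISS, L1-HIT, L1-HIT, L1-HIT, MISS, L1-HIT, MISS, VC-HIT, L1-HIT, L1-HIT, L1-HIT, L1-HIT, MISS, VC-HIT, MISS, L1-HIT]

#0 0xa3→b20/s0 MISS; vc=[]
#1 0xa6→b20/s0 L1-HIT; vc=[]
#2 0xa5→b20/s0 L1-HIT; vc=[]
#3 0xa1→b20/s0 L1-HIT; vc=[]
#4 0xc8→b25/s1 MISS; vc=[]
#5 0xa2→b20/s0 L1-HIT; vc=[]
#6 0x4e→b9/s1 MISS; vc=[25]
#7 0xcb→b25/s1 VC-HIT; vc=[9]
#8 0xa3→b20/s0 L1-HIT; vc=[9]
#9 0xa1→b20/s0 L1-HIT; vc=[9]
#10 0xa6→b20/s0 L1-HIT; vc=[9]
#11 0xa3→b20/s0 L1-HIT; vc=[9]
#12 0xaa→b21/s1 MISS; vc=[9,25]
#13 0xcd→b25/s1 VC-HIT; vc=[9,21]
#14 0x69→b13/s1 MISS; vc=[9,21,25]
#15 0xa1→b20/s0 L1-HIT; vc=[9,21,25]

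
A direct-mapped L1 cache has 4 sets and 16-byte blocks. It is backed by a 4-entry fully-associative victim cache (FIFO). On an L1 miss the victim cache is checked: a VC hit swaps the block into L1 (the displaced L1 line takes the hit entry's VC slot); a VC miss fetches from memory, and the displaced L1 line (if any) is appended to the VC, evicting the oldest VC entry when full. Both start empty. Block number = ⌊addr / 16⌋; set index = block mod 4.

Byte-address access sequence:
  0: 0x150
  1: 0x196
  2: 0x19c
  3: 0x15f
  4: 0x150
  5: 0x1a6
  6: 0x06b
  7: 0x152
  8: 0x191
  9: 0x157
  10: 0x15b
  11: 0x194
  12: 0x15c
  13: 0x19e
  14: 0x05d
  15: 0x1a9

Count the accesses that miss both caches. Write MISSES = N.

MISSES = 5

  [0] addr=0x150 blk=21 s=1: MISS | VC []
  [1] addr=0x196 blk=25 s=1: MISS | VC [21]
  [2] addr=0x19c blk=25 s=1: L1-HIT | VC [21]
  [3] addr=0x15f blk=21 s=1: VC-HIT | VC [25]
  [4] addr=0x150 blk=21 s=1: L1-HIT | VC [25]
  [5] addr=0x1a6 blk=26 s=2: MISS | VC [25]
  [6] addr=0x6b blk=6 s=2: MISS | VC [25, 26]
  [7] addr=0x152 blk=21 s=1: L1-HIT | VC [25, 26]
  [8] addr=0x191 blk=25 s=1: VC-HIT | VC [21, 26]
  [9] addr=0x157 blk=21 s=1: VC-HIT | VC [25, 26]
  [10] addr=0x15b blk=21 s=1: L1-HIT | VC [25, 26]
  [11] addr=0x194 blk=25 s=1: VC-HIT | VC [21, 26]
  [12] addr=0x15c blk=21 s=1: VC-HIT | VC [25, 26]
  [13] addr=0x19e blk=25 s=1: VC-HIT | VC [21, 26]
  [14] addr=0x5d blk=5 s=1: MISS | VC [21, 26, 25]
  [15] addr=0x1a9 blk=26 s=2: VC-HIT | VC [21, 6, 25]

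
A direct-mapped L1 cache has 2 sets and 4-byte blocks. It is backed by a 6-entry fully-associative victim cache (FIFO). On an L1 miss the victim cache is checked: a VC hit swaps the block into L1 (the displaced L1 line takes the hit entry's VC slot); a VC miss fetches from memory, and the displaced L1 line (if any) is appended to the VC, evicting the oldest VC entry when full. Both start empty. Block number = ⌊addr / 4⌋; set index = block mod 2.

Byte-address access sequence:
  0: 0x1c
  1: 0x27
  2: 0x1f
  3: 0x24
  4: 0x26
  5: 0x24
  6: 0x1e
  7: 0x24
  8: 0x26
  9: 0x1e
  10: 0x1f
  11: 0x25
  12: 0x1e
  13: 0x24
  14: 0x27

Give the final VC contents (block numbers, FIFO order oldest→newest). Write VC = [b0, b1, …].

VC = [7]

#0 0x1c→b7/s1 MISS; vc=[]
#1 0x27→b9/s1 MISS; vc=[7]
#2 0x1f→b7/s1 VC-HIT; vc=[9]
#3 0x24→b9/s1 VC-HIT; vc=[7]
#4 0x26→b9/s1 L1-HIT; vc=[7]
#5 0x24→b9/s1 L1-HIT; vc=[7]
#6 0x1e→b7/s1 VC-HIT; vc=[9]
#7 0x24→b9/s1 VC-HIT; vc=[7]
#8 0x26→b9/s1 L1-HIT; vc=[7]
#9 0x1e→b7/s1 VC-HIT; vc=[9]
#10 0x1f→b7/s1 L1-HIT; vc=[9]
#11 0x25→b9/s1 VC-HIT; vc=[7]
#12 0x1e→b7/s1 VC-HIT; vc=[9]
#13 0x24→b9/s1 VC-HIT; vc=[7]
#14 0x27→b9/s1 L1-HIT; vc=[7]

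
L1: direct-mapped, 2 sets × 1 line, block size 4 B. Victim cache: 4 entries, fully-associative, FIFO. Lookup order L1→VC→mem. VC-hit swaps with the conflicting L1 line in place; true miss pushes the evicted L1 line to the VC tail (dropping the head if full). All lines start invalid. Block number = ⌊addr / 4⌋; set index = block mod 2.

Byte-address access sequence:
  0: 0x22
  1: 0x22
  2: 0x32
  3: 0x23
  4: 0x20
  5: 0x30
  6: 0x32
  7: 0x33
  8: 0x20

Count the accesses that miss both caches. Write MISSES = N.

MISSES = 2

0: 0x22 (blk 8, set 0) → MISS  vc=[]
1: 0x22 (blk 8, set 0) → L1-HIT  vc=[]
2: 0x32 (blk 12, set 0) → MISS  vc=[8]
3: 0x23 (blk 8, set 0) → VC-HIT  vc=[12]
4: 0x20 (blk 8, set 0) → L1-HIT  vc=[12]
5: 0x30 (blk 12, set 0) → VC-HIT  vc=[8]
6: 0x32 (blk 12, set 0) → L1-HIT  vc=[8]
7: 0x33 (blk 12, set 0) → L1-HIT  vc=[8]
8: 0x20 (blk 8, set 0) → VC-HIT  vc=[12]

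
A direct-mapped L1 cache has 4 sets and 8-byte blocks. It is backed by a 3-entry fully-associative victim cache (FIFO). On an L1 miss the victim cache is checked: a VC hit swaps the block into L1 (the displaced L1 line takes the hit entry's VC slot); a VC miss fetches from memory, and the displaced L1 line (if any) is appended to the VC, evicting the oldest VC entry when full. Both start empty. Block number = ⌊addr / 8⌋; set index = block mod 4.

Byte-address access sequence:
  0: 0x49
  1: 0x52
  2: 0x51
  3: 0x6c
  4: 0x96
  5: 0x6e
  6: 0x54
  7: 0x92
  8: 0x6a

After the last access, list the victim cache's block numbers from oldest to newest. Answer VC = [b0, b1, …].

VC = [9, 10]

0: 0x49 (blk 9, set 1) → MISS  vc=[]
1: 0x52 (blk 10, set 2) → MISS  vc=[]
2: 0x51 (blk 10, set 2) → L1-HIT  vc=[]
3: 0x6c (blk 13, set 1) → MISS  vc=[9]
4: 0x96 (blk 18, set 2) → MISS  vc=[9, 10]
5: 0x6e (blk 13, set 1) → L1-HIT  vc=[9, 10]
6: 0x54 (blk 10, set 2) → VC-HIT  vc=[9, 18]
7: 0x92 (blk 18, set 2) → VC-HIT  vc=[9, 10]
8: 0x6a (blk 13, set 1) → L1-HIT  vc=[9, 10]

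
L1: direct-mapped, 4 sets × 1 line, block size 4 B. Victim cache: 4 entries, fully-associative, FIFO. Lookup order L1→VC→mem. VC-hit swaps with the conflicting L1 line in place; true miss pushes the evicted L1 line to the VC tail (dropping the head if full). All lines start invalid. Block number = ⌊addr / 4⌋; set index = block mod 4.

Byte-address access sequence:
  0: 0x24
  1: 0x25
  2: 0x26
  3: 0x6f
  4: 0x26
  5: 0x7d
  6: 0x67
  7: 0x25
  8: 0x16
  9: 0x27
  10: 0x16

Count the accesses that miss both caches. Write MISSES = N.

MISSES = 5

  [0] addr=0x24 blk=9 s=1: MISS | VC []
  [1] addr=0x25 blk=9 s=1: L1-HIT | VC []
  [2] addr=0x26 blk=9 s=1: L1-HIT | VC []
  [3] addr=0x6f blk=27 s=3: MISS | VC []
  [4] addr=0x26 blk=9 s=1: L1-HIT | VC []
  [5] addr=0x7d blk=31 s=3: MISS | VC [27]
  [6] addr=0x67 blk=25 s=1: MISS | VC [27, 9]
  [7] addr=0x25 blk=9 s=1: VC-HIT | VC [27, 25]
  [8] addr=0x16 blk=5 s=1: MISS | VC [27, 25, 9]
  [9] addr=0x27 blk=9 s=1: VC-HIT | VC [27, 25, 5]
  [10] addr=0x16 blk=5 s=1: VC-HIT | VC [27, 25, 9]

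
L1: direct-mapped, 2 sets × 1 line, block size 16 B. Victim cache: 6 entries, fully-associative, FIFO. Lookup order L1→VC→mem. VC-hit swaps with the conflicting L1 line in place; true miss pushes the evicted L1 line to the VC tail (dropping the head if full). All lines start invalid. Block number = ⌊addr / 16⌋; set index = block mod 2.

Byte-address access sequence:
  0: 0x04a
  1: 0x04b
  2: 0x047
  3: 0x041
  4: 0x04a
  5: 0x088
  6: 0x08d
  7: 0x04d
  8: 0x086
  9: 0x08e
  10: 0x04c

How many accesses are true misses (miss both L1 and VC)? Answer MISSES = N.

  [0] addr=0x4a blk=4 s=0: MISS | VC []
  [1] addr=0x4b blk=4 s=0: L1-HIT | VC []
  [2] addr=0x47 blk=4 s=0: L1-HIT | VC []
  [3] addr=0x41 blk=4 s=0: L1-HIT | VC []
  [4] addr=0x4a blk=4 s=0: L1-HIT | VC []
  [5] addr=0x88 blk=8 s=0: MISS | VC [4]
  [6] addr=0x8d blk=8 s=0: L1-HIT | VC [4]
  [7] addr=0x4d blk=4 s=0: VC-HIT | VC [8]
  [8] addr=0x86 blk=8 s=0: VC-HIT | VC [4]
  [9] addr=0x8e blk=8 s=0: L1-HIT | VC [4]
  [10] addr=0x4c blk=4 s=0: VC-HIT | VC [8]

MISSES = 2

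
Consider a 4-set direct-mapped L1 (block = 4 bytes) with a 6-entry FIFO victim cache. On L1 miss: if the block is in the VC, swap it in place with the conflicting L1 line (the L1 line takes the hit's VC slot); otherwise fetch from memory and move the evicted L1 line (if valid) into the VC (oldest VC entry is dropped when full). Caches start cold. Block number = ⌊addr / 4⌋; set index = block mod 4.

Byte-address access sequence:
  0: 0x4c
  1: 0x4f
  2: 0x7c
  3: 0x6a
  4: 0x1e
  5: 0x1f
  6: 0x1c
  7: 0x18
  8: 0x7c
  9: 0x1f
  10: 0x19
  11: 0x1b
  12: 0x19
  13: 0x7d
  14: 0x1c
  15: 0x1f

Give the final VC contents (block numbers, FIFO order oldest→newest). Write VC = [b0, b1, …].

VC = [19, 31, 26]

  [0] addr=0x4c blk=19 s=3: MISS | VC []
  [1] addr=0x4f blk=19 s=3: L1-HIT | VC []
  [2] addr=0x7c blk=31 s=3: MISS | VC [19]
  [3] addr=0x6a blk=26 s=2: MISS | VC [19]
  [4] addr=0x1e blk=7 s=3: MISS | VC [19, 31]
  [5] addr=0x1f blk=7 s=3: L1-HIT | VC [19, 31]
  [6] addr=0x1c blk=7 s=3: L1-HIT | VC [19, 31]
  [7] addr=0x18 blk=6 s=2: MISS | VC [19, 31, 26]
  [8] addr=0x7c blk=31 s=3: VC-HIT | VC [19, 7, 26]
  [9] addr=0x1f blk=7 s=3: VC-HIT | VC [19, 31, 26]
  [10] addr=0x19 blk=6 s=2: L1-HIT | VC [19, 31, 26]
  [11] addr=0x1b blk=6 s=2: L1-HIT | VC [19, 31, 26]
  [12] addr=0x19 blk=6 s=2: L1-HIT | VC [19, 31, 26]
  [13] addr=0x7d blk=31 s=3: VC-HIT | VC [19, 7, 26]
  [14] addr=0x1c blk=7 s=3: VC-HIT | VC [19, 31, 26]
  [15] addr=0x1f blk=7 s=3: L1-HIT | VC [19, 31, 26]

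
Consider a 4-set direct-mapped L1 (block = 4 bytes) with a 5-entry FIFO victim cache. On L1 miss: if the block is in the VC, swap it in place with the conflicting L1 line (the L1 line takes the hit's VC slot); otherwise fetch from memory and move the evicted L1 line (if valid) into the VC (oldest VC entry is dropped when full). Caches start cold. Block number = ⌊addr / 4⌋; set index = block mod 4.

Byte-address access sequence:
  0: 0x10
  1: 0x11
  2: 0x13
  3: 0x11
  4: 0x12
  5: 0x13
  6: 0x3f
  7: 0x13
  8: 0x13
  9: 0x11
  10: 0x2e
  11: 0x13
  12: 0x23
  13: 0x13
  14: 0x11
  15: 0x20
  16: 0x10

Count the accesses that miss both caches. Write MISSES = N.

MISSES = 4

  [0] addr=0x10 blk=4 s=0: MISS | VC []
  [1] addr=0x11 blk=4 s=0: L1-HIT | VC []
  [2] addr=0x13 blk=4 s=0: L1-HIT | VC []
  [3] addr=0x11 blk=4 s=0: L1-HIT | VC []
  [4] addr=0x12 blk=4 s=0: L1-HIT | VC []
  [5] addr=0x13 blk=4 s=0: L1-HIT | VC []
  [6] addr=0x3f blk=15 s=3: MISS | VC []
  [7] addr=0x13 blk=4 s=0: L1-HIT | VC []
  [8] addr=0x13 blk=4 s=0: L1-HIT | VC []
  [9] addr=0x11 blk=4 s=0: L1-HIT | VC []
  [10] addr=0x2e blk=11 s=3: MISS | VC [15]
  [11] addr=0x13 blk=4 s=0: L1-HIT | VC [15]
  [12] addr=0x23 blk=8 s=0: MISS | VC [15, 4]
  [13] addr=0x13 blk=4 s=0: VC-HIT | VC [15, 8]
  [14] addr=0x11 blk=4 s=0: L1-HIT | VC [15, 8]
  [15] addr=0x20 blk=8 s=0: VC-HIT | VC [15, 4]
  [16] addr=0x10 blk=4 s=0: VC-HIT | VC [15, 8]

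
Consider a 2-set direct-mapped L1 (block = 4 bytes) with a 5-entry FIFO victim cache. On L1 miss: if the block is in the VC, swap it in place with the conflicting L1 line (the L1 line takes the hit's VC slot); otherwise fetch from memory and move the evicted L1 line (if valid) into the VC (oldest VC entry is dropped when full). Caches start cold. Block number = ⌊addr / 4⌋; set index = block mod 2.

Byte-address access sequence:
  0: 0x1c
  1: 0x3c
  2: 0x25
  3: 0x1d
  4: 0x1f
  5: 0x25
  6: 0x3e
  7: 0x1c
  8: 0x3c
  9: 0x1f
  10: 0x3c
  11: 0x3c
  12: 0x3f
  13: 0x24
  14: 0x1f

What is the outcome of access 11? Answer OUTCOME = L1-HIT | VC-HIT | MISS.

0: 0x1c (blk 7, set 1) → MISS  vc=[]
1: 0x3c (blk 15, set 1) → MISS  vc=[7]
2: 0x25 (blk 9, set 1) → MISS  vc=[7, 15]
3: 0x1d (blk 7, set 1) → VC-HIT  vc=[9, 15]
4: 0x1f (blk 7, set 1) → L1-HIT  vc=[9, 15]
5: 0x25 (blk 9, set 1) → VC-HIT  vc=[7, 15]
6: 0x3e (blk 15, set 1) → VC-HIT  vc=[7, 9]
7: 0x1c (blk 7, set 1) → VC-HIT  vc=[15, 9]
8: 0x3c (blk 15, set 1) → VC-HIT  vc=[7, 9]
9: 0x1f (blk 7, set 1) → VC-HIT  vc=[15, 9]
10: 0x3c (blk 15, set 1) → VC-HIT  vc=[7, 9]
11: 0x3c (blk 15, set 1) → L1-HIT  vc=[7, 9]
12: 0x3f (blk 15, set 1) → L1-HIT  vc=[7, 9]
13: 0x24 (blk 9, set 1) → VC-HIT  vc=[7, 15]
14: 0x1f (blk 7, set 1) → VC-HIT  vc=[9, 15]

OUTCOME = L1-HIT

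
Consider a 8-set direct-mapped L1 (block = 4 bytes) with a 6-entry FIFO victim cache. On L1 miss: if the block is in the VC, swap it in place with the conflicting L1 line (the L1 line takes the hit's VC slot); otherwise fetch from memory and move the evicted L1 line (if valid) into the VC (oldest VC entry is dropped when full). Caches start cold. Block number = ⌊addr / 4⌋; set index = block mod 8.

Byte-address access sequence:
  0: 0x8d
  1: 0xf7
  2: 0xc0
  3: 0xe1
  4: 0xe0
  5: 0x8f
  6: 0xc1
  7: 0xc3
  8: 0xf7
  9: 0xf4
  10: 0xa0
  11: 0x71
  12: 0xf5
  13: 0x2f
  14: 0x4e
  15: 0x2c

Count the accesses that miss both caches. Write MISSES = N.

  [0] addr=0x8d blk=35 s=3: MISS | VC []
  [1] addr=0xf7 blk=61 s=5: MISS | VC []
  [2] addr=0xc0 blk=48 s=0: MISS | VC []
  [3] addr=0xe1 blk=56 s=0: MISS | VC [48]
  [4] addr=0xe0 blk=56 s=0: L1-HIT | VC [48]
  [5] addr=0x8f blk=35 s=3: L1-HIT | VC [48]
  [6] addr=0xc1 blk=48 s=0: VC-HIT | VC [56]
  [7] addr=0xc3 blk=48 s=0: L1-HIT | VC [56]
  [8] addr=0xf7 blk=61 s=5: L1-HIT | VC [56]
  [9] addr=0xf4 blk=61 s=5: L1-HIT | VC [56]
  [10] addr=0xa0 blk=40 s=0: MISS | VC [56, 48]
  [11] addr=0x71 blk=28 s=4: MISS | VC [56, 48]
  [12] addr=0xf5 blk=61 s=5: L1-HIT | VC [56, 48]
  [13] addr=0x2f blk=11 s=3: MISS | VC [56, 48, 35]
  [14] addr=0x4e blk=19 s=3: MISS | VC [56, 48, 35, 11]
  [15] addr=0x2c blk=11 s=3: VC-HIT | VC [56, 48, 35, 19]

MISSES = 8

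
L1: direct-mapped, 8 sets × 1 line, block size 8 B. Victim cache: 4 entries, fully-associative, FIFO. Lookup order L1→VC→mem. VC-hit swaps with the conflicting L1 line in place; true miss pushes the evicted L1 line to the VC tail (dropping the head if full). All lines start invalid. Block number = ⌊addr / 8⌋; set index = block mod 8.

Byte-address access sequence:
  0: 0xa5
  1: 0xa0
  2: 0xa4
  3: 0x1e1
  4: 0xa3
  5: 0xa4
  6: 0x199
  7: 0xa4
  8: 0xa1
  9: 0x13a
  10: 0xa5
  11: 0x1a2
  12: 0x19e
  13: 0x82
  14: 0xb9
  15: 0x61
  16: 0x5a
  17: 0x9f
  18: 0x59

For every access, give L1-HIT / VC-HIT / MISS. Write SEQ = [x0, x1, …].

0: 0xa5 (blk 20, set 4) → MISS  vc=[]
1: 0xa0 (blk 20, set 4) → L1-HIT  vc=[]
2: 0xa4 (blk 20, set 4) → L1-HIT  vc=[]
3: 0x1e1 (blk 60, set 4) → MISS  vc=[20]
4: 0xa3 (blk 20, set 4) → VC-HIT  vc=[60]
5: 0xa4 (blk 20, set 4) → L1-HIT  vc=[60]
6: 0x199 (blk 51, set 3) → MISS  vc=[60]
7: 0xa4 (blk 20, set 4) → L1-HIT  vc=[60]
8: 0xa1 (blk 20, set 4) → L1-HIT  vc=[60]
9: 0x13a (blk 39, set 7) → MISS  vc=[60]
10: 0xa5 (blk 20, set 4) → L1-HIT  vc=[60]
11: 0x1a2 (blk 52, set 4) → MISS  vc=[60, 20]
12: 0x19e (blk 51, set 3) → L1-HIT  vc=[60, 20]
13: 0x82 (blk 16, set 0) → MISS  vc=[60, 20]
14: 0xb9 (blk 23, set 7) → MISS  vc=[60, 20, 39]
15: 0x61 (blk 12, set 4) → MISS  vc=[60, 20, 39, 52]
16: 0x5a (blk 11, set 3) → MISS  vc=[20, 39, 52, 51]
17: 0x9f (blk 19, set 3) → MISS  vc=[39, 52, 51, 11]
18: 0x59 (blk 11, set 3) → VC-HIT  vc=[39, 52, 51, 19]

SEQ = [MISS, L1-HIT, L1-HIT, MISS, VC-HIT, L1-HIT, MISS, L1-HIT, L1-HIT, MISS, L1-HIT, MISS, L1-HIT, MISS, MISS, MISS, MISS, MISS, VC-HIT]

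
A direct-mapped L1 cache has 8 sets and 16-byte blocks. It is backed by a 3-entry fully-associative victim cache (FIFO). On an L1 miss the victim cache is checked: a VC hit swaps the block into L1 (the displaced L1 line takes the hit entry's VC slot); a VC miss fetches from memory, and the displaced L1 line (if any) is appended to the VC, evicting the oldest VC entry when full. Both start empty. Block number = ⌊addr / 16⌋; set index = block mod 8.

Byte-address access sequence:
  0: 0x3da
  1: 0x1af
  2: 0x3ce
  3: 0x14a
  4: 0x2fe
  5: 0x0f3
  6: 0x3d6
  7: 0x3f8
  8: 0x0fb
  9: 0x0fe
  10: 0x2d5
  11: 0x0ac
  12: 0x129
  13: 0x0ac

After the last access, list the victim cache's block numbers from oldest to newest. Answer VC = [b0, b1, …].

VC = [61, 26, 18]

0: 0x3da (blk 61, set 5) → MISS  vc=[]
1: 0x1af (blk 26, set 2) → MISS  vc=[]
2: 0x3ce (blk 60, set 4) → MISS  vc=[]
3: 0x14a (blk 20, set 4) → MISS  vc=[60]
4: 0x2fe (blk 47, set 7) → MISS  vc=[60]
5: 0xf3 (blk 15, set 7) → MISS  vc=[60, 47]
6: 0x3d6 (blk 61, set 5) → L1-HIT  vc=[60, 47]
7: 0x3f8 (blk 63, set 7) → MISS  vc=[60, 47, 15]
8: 0xfb (blk 15, set 7) → VC-HIT  vc=[60, 47, 63]
9: 0xfe (blk 15, set 7) → L1-HIT  vc=[60, 47, 63]
10: 0x2d5 (blk 45, set 5) → MISS  vc=[47, 63, 61]
11: 0xac (blk 10, set 2) → MISS  vc=[63, 61, 26]
12: 0x129 (blk 18, set 2) → MISS  vc=[61, 26, 10]
13: 0xac (blk 10, set 2) → VC-HIT  vc=[61, 26, 18]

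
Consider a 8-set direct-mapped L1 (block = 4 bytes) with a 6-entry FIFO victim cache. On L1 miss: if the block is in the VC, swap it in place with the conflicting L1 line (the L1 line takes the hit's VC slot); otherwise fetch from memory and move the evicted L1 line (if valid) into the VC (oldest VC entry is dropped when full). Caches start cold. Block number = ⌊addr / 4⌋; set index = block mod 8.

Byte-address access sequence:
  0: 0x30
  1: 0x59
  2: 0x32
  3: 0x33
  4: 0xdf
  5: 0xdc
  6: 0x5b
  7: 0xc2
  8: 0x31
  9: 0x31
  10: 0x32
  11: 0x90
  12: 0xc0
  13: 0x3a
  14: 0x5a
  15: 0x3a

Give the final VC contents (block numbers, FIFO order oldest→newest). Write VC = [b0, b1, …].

VC = [12, 22]

  [0] addr=0x30 blk=12 s=4: MISS | VC []
  [1] addr=0x59 blk=22 s=6: MISS | VC []
  [2] addr=0x32 blk=12 s=4: L1-HIT | VC []
  [3] addr=0x33 blk=12 s=4: L1-HIT | VC []
  [4] addr=0xdf blk=55 s=7: MISS | VC []
  [5] addr=0xdc blk=55 s=7: L1-HIT | VC []
  [6] addr=0x5b blk=22 s=6: L1-HIT | VC []
  [7] addr=0xc2 blk=48 s=0: MISS | VC []
  [8] addr=0x31 blk=12 s=4: L1-HIT | VC []
  [9] addr=0x31 blk=12 s=4: L1-HIT | VC []
  [10] addr=0x32 blk=12 s=4: L1-HIT | VC []
  [11] addr=0x90 blk=36 s=4: MISS | VC [12]
  [12] addr=0xc0 blk=48 s=0: L1-HIT | VC [12]
  [13] addr=0x3a blk=14 s=6: MISS | VC [12, 22]
  [14] addr=0x5a blk=22 s=6: VC-HIT | VC [12, 14]
  [15] addr=0x3a blk=14 s=6: VC-HIT | VC [12, 22]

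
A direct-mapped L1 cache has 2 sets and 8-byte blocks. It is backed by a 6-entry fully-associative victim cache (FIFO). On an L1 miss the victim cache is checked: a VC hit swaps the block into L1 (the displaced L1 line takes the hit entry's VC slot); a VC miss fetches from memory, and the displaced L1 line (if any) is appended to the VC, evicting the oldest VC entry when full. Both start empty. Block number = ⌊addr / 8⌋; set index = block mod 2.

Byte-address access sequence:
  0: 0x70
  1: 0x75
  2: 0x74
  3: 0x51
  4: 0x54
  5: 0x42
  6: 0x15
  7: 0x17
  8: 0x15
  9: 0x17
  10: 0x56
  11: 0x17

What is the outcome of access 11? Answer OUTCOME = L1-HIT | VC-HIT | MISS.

0: 0x70 (blk 14, set 0) → MISS  vc=[]
1: 0x75 (blk 14, set 0) → L1-HIT  vc=[]
2: 0x74 (blk 14, set 0) → L1-HIT  vc=[]
3: 0x51 (blk 10, set 0) → MISS  vc=[14]
4: 0x54 (blk 10, set 0) → L1-HIT  vc=[14]
5: 0x42 (blk 8, set 0) → MISS  vc=[14, 10]
6: 0x15 (blk 2, set 0) → MISS  vc=[14, 10, 8]
7: 0x17 (blk 2, set 0) → L1-HIT  vc=[14, 10, 8]
8: 0x15 (blk 2, set 0) → L1-HIT  vc=[14, 10, 8]
9: 0x17 (blk 2, set 0) → L1-HIT  vc=[14, 10, 8]
10: 0x56 (blk 10, set 0) → VC-HIT  vc=[14, 2, 8]
11: 0x17 (blk 2, set 0) → VC-HIT  vc=[14, 10, 8]

OUTCOME = VC-HIT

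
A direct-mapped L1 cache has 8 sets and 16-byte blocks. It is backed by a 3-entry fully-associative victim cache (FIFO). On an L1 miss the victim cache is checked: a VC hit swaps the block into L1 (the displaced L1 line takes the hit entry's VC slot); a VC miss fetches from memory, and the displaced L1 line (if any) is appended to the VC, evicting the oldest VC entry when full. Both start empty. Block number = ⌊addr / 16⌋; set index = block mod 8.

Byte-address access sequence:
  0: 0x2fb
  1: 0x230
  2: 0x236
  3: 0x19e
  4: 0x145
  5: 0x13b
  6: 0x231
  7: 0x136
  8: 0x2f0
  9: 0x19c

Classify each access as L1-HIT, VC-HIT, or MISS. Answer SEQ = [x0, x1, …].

SEQ = [MISS, MISS, L1-HIT, MISS, MISS, MISS, VC-HIT, VC-HIT, L1-HIT, L1-HIT]

  [0] addr=0x2fb blk=47 s=7: MISS | VC []
  [1] addr=0x230 blk=35 s=3: MISS | VC []
  [2] addr=0x236 blk=35 s=3: L1-HIT | VC []
  [3] addr=0x19e blk=25 s=1: MISS | VC []
  [4] addr=0x145 blk=20 s=4: MISS | VC []
  [5] addr=0x13b blk=19 s=3: MISS | VC [35]
  [6] addr=0x231 blk=35 s=3: VC-HIT | VC [19]
  [7] addr=0x136 blk=19 s=3: VC-HIT | VC [35]
  [8] addr=0x2f0 blk=47 s=7: L1-HIT | VC [35]
  [9] addr=0x19c blk=25 s=1: L1-HIT | VC [35]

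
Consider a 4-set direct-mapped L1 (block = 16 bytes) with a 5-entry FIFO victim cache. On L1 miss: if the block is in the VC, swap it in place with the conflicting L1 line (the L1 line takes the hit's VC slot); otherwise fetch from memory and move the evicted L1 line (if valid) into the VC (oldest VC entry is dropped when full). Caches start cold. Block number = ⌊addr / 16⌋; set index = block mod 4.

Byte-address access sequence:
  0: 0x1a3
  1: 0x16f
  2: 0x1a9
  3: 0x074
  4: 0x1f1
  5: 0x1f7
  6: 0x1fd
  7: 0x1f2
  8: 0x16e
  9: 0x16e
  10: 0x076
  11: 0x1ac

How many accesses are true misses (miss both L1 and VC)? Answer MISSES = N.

#0 0x1a3→b26/s2 MISS; vc=[]
#1 0x16f→b22/s2 MISS; vc=[26]
#2 0x1a9→b26/s2 VC-HIT; vc=[22]
#3 0x74→b7/s3 MISS; vc=[22]
#4 0x1f1→b31/s3 MISS; vc=[22,7]
#5 0x1f7→b31/s3 L1-HIT; vc=[22,7]
#6 0x1fd→b31/s3 L1-HIT; vc=[22,7]
#7 0x1f2→b31/s3 L1-HIT; vc=[22,7]
#8 0x16e→b22/s2 VC-HIT; vc=[26,7]
#9 0x16e→b22/s2 L1-HIT; vc=[26,7]
#10 0x76→b7/s3 VC-HIT; vc=[26,31]
#11 0x1ac→b26/s2 VC-HIT; vc=[22,31]

MISSES = 4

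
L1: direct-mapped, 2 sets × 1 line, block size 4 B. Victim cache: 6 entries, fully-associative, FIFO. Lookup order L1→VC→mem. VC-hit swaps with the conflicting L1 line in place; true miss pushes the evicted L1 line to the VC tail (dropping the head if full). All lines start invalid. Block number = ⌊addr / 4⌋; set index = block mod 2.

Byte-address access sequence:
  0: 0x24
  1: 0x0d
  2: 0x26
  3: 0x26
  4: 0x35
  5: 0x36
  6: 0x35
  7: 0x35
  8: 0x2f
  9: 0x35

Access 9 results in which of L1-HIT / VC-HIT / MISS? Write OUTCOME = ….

OUTCOME = VC-HIT

0: 0x24 (blk 9, set 1) → MISS  vc=[]
1: 0xd (blk 3, set 1) → MISS  vc=[9]
2: 0x26 (blk 9, set 1) → VC-HIT  vc=[3]
3: 0x26 (blk 9, set 1) → L1-HIT  vc=[3]
4: 0x35 (blk 13, set 1) → MISS  vc=[3, 9]
5: 0x36 (blk 13, set 1) → L1-HIT  vc=[3, 9]
6: 0x35 (blk 13, set 1) → L1-HIT  vc=[3, 9]
7: 0x35 (blk 13, set 1) → L1-HIT  vc=[3, 9]
8: 0x2f (blk 11, set 1) → MISS  vc=[3, 9, 13]
9: 0x35 (blk 13, set 1) → VC-HIT  vc=[3, 9, 11]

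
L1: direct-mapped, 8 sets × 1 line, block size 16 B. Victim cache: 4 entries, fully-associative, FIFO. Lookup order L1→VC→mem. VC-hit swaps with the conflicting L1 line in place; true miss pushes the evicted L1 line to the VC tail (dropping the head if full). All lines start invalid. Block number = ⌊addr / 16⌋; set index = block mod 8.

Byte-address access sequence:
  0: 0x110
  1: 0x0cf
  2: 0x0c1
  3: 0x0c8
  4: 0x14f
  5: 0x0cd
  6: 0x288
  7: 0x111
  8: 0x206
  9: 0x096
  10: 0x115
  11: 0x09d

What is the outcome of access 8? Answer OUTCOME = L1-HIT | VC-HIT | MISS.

#0 0x110→b17/s1 MISS; vc=[]
#1 0xcf→b12/s4 MISS; vc=[]
#2 0xc1→b12/s4 L1-HIT; vc=[]
#3 0xc8→b12/s4 L1-HIT; vc=[]
#4 0x14f→b20/s4 MISS; vc=[12]
#5 0xcd→b12/s4 VC-HIT; vc=[20]
#6 0x288→b40/s0 MISS; vc=[20]
#7 0x111→b17/s1 L1-HIT; vc=[20]
#8 0x206→b32/s0 MISS; vc=[20,40]
#9 0x96→b9/s1 MISS; vc=[20,40,17]
#10 0x115→b17/s1 VC-HIT; vc=[20,40,9]
#11 0x9d→b9/s1 VC-HIT; vc=[20,40,17]

OUTCOME = MISS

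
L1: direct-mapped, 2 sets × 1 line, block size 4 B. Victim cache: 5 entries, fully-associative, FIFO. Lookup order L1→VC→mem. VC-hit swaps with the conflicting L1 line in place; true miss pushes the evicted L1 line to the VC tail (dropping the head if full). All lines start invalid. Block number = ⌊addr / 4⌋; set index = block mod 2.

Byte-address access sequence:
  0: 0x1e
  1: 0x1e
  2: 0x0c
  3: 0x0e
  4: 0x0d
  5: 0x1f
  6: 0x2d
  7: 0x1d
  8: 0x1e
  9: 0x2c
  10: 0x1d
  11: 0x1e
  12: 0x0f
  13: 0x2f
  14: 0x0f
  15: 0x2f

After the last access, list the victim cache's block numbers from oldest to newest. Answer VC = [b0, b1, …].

VC = [7, 3]

  [0] addr=0x1e blk=7 s=1: MISS | VC []
  [1] addr=0x1e blk=7 s=1: L1-HIT | VC []
  [2] addr=0xc blk=3 s=1: MISS | VC [7]
  [3] addr=0xe blk=3 s=1: L1-HIT | VC [7]
  [4] addr=0xd blk=3 s=1: L1-HIT | VC [7]
  [5] addr=0x1f blk=7 s=1: VC-HIT | VC [3]
  [6] addr=0x2d blk=11 s=1: MISS | VC [3, 7]
  [7] addr=0x1d blk=7 s=1: VC-HIT | VC [3, 11]
  [8] addr=0x1e blk=7 s=1: L1-HIT | VC [3, 11]
  [9] addr=0x2c blk=11 s=1: VC-HIT | VC [3, 7]
  [10] addr=0x1d blk=7 s=1: VC-HIT | VC [3, 11]
  [11] addr=0x1e blk=7 s=1: L1-HIT | VC [3, 11]
  [12] addr=0xf blk=3 s=1: VC-HIT | VC [7, 11]
  [13] addr=0x2f blk=11 s=1: VC-HIT | VC [7, 3]
  [14] addr=0xf blk=3 s=1: VC-HIT | VC [7, 11]
  [15] addr=0x2f blk=11 s=1: VC-HIT | VC [7, 3]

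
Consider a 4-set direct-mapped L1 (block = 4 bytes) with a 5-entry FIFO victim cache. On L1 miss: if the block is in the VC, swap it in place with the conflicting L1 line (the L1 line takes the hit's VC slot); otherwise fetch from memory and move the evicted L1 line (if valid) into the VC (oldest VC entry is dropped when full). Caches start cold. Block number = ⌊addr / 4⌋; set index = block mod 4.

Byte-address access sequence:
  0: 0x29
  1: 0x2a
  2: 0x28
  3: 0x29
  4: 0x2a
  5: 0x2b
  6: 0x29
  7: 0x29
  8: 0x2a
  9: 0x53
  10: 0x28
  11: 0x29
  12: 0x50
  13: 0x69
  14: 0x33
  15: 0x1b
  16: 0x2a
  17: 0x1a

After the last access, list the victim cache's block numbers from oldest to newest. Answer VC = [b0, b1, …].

#0 0x29→b10/s2 MISS; vc=[]
#1 0x2a→b10/s2 L1-HIT; vc=[]
#2 0x28→b10/s2 L1-HIT; vc=[]
#3 0x29→b10/s2 L1-HIT; vc=[]
#4 0x2a→b10/s2 L1-HIT; vc=[]
#5 0x2b→b10/s2 L1-HIT; vc=[]
#6 0x29→b10/s2 L1-HIT; vc=[]
#7 0x29→b10/s2 L1-HIT; vc=[]
#8 0x2a→b10/s2 L1-HIT; vc=[]
#9 0x53→b20/s0 MISS; vc=[]
#10 0x28→b10/s2 L1-HIT; vc=[]
#11 0x29→b10/s2 L1-HIT; vc=[]
#12 0x50→b20/s0 L1-HIT; vc=[]
#13 0x69→b26/s2 MISS; vc=[10]
#14 0x33→b12/s0 MISS; vc=[10,20]
#15 0x1b→b6/s2 MISS; vc=[10,20,26]
#16 0x2a→b10/s2 VC-HIT; vc=[6,20,26]
#17 0x1a→b6/s2 VC-HIT; vc=[10,20,26]

VC = [10, 20, 26]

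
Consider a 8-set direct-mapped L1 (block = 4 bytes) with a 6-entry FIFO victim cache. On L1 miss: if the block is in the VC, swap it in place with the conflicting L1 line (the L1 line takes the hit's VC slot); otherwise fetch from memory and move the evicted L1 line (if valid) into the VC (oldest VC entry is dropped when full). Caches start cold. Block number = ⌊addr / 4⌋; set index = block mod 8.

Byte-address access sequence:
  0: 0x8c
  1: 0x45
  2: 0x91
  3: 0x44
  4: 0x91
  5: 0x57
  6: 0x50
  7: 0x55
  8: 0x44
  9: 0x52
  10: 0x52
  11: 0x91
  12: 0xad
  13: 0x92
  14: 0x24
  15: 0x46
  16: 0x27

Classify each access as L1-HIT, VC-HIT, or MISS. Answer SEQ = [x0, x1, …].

SEQ = [MISS, MISS, MISS, L1-HIT, L1-HIT, MISS, MISS, L1-HIT, L1-HIT, L1-HIT, L1-HIT, VC-HIT, MISS, L1-HIT, MISS, VC-HIT, VC-HIT]

0: 0x8c (blk 35, set 3) → MISS  vc=[]
1: 0x45 (blk 17, set 1) → MISS  vc=[]
2: 0x91 (blk 36, set 4) → MISS  vc=[]
3: 0x44 (blk 17, set 1) → L1-HIT  vc=[]
4: 0x91 (blk 36, set 4) → L1-HIT  vc=[]
5: 0x57 (blk 21, set 5) → MISS  vc=[]
6: 0x50 (blk 20, set 4) → MISS  vc=[36]
7: 0x55 (blk 21, set 5) → L1-HIT  vc=[36]
8: 0x44 (blk 17, set 1) → L1-HIT  vc=[36]
9: 0x52 (blk 20, set 4) → L1-HIT  vc=[36]
10: 0x52 (blk 20, set 4) → L1-HIT  vc=[36]
11: 0x91 (blk 36, set 4) → VC-HIT  vc=[20]
12: 0xad (blk 43, set 3) → MISS  vc=[20, 35]
13: 0x92 (blk 36, set 4) → L1-HIT  vc=[20, 35]
14: 0x24 (blk 9, set 1) → MISS  vc=[20, 35, 17]
15: 0x46 (blk 17, set 1) → VC-HIT  vc=[20, 35, 9]
16: 0x27 (blk 9, set 1) → VC-HIT  vc=[20, 35, 17]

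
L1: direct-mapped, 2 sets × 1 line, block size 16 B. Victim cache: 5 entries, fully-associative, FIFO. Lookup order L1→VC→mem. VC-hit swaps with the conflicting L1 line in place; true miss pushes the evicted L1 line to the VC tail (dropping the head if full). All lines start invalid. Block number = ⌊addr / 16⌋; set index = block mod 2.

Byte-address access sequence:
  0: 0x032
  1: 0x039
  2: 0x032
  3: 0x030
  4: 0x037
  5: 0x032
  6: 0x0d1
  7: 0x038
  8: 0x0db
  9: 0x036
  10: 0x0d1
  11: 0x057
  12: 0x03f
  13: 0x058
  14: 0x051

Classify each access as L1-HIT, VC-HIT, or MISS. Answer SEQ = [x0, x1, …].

  [0] addr=0x32 blk=3 s=1: MISS | VC []
  [1] addr=0x39 blk=3 s=1: L1-HIT | VC []
  [2] addr=0x32 blk=3 s=1: L1-HIT | VC []
  [3] addr=0x30 blk=3 s=1: L1-HIT | VC []
  [4] addr=0x37 blk=3 s=1: L1-HIT | VC []
  [5] addr=0x32 blk=3 s=1: L1-HIT | VC []
  [6] addr=0xd1 blk=13 s=1: MISS | VC [3]
  [7] addr=0x38 blk=3 s=1: VC-HIT | VC [13]
  [8] addr=0xdb blk=13 s=1: VC-HIT | VC [3]
  [9] addr=0x36 blk=3 s=1: VC-HIT | VC [13]
  [10] addr=0xd1 blk=13 s=1: VC-HIT | VC [3]
  [11] addr=0x57 blk=5 s=1: MISS | VC [3, 13]
  [12] addr=0x3f blk=3 s=1: VC-HIT | VC [5, 13]
  [13] addr=0x58 blk=5 s=1: VC-HIT | VC [3, 13]
  [14] addr=0x51 blk=5 s=1: L1-HIT | VC [3, 13]

SEQ = [MISS, L1-HIT, L1-HIT, L1-HIT, L1-HIT, L1-HIT, MISS, VC-HIT, VC-HIT, VC-HIT, VC-HIT, MISS, VC-HIT, VC-HIT, L1-HIT]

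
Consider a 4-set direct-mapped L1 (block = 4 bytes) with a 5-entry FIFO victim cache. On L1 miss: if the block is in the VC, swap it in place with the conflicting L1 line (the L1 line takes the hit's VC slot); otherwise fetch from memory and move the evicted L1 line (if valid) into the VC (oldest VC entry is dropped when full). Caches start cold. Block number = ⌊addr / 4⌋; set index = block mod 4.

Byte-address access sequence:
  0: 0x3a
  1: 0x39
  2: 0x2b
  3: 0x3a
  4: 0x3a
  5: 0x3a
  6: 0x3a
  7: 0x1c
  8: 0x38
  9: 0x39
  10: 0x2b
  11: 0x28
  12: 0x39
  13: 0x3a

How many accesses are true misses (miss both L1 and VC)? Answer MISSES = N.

MISSES = 3

#0 0x3a→b14/s2 MISS; vc=[]
#1 0x39→b14/s2 L1-HIT; vc=[]
#2 0x2b→b10/s2 MISS; vc=[14]
#3 0x3a→b14/s2 VC-HIT; vc=[10]
#4 0x3a→b14/s2 L1-HIT; vc=[10]
#5 0x3a→b14/s2 L1-HIT; vc=[10]
#6 0x3a→b14/s2 L1-HIT; vc=[10]
#7 0x1c→b7/s3 MISS; vc=[10]
#8 0x38→b14/s2 L1-HIT; vc=[10]
#9 0x39→b14/s2 L1-HIT; vc=[10]
#10 0x2b→b10/s2 VC-HIT; vc=[14]
#11 0x28→b10/s2 L1-HIT; vc=[14]
#12 0x39→b14/s2 VC-HIT; vc=[10]
#13 0x3a→b14/s2 L1-HIT; vc=[10]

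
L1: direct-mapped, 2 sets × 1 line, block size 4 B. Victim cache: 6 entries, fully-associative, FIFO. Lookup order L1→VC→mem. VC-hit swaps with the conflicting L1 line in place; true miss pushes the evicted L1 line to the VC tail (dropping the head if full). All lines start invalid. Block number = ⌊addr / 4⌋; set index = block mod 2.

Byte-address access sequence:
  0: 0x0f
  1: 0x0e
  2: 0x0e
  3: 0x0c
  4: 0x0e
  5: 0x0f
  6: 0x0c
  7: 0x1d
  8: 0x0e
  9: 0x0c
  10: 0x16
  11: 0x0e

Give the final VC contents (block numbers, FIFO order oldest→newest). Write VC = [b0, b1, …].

  [0] addr=0xf blk=3 s=1: MISS | VC []
  [1] addr=0xe blk=3 s=1: L1-HIT | VC []
  [2] addr=0xe blk=3 s=1: L1-HIT | VC []
  [3] addr=0xc blk=3 s=1: L1-HIT | VC []
  [4] addr=0xe blk=3 s=1: L1-HIT | VC []
  [5] addr=0xf blk=3 s=1: L1-HIT | VC []
  [6] addr=0xc blk=3 s=1: L1-HIT | VC []
  [7] addr=0x1d blk=7 s=1: MISS | VC [3]
  [8] addr=0xe blk=3 s=1: VC-HIT | VC [7]
  [9] addr=0xc blk=3 s=1: L1-HIT | VC [7]
  [10] addr=0x16 blk=5 s=1: MISS | VC [7, 3]
  [11] addr=0xe blk=3 s=1: VC-HIT | VC [7, 5]

VC = [7, 5]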